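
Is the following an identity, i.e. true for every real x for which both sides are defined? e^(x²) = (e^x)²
No, this is NOT an identity.

Claim: e^(x²) = (e^x)².
Test a specific point where both sides are defined: x = 3.
LHS = e^(x²) ≈ 8103.0839
RHS = (e^x)² ≈ 403.4288
Since 8103.0839 ≠ 403.4288, the equation fails at this point, so it cannot hold for every real x for which both sides are defined.
(e^x)² = e^(2x), and 2x ≠ x² in general.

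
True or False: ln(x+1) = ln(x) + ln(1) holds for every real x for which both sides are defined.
Claim: ln(x+1) = ln(x) + ln(1).
Test a specific point where both sides are defined: x = 2.
LHS = ln(x+1) ≈ 1.0986
RHS = ln(x) + ln(1) ≈ 0.6931
Since 1.0986 ≠ 0.6931, the equation fails at this point, so it cannot hold for every real x for which both sides are defined.
ln(1) = 0, so the right side is just ln(x), which differs from ln(x+1).

Conclusion: False.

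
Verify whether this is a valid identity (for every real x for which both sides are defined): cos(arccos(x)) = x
Yes, this is an identity.

Claim: cos(arccos(x)) = x.
Reasoning: For -1 ≤ x ≤ 1 (where arccos is defined), arccos(x) is by definition an angle whose cosine equals x. Taking the cosine of that angle returns x. (Note the other order, arccos(cos x) = x, is NOT an identity.)
So the two sides agree for every real x for which both sides are defined.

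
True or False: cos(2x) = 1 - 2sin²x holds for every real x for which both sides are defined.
True.

Claim: cos(2x) = 1 - 2sin²x.
Reasoning: cos(2x) = cos²x - sin²x. Replace cos²x by 1 - sin²x: (1 - sin²x) - sin²x = 1 - 2sin²x.
So the two sides agree for every real x for which both sides are defined.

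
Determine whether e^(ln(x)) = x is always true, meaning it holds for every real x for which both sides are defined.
Yes, this is an identity.

Claim: e^(ln(x)) = x.
Reasoning: For x > 0, ln(x) is by definition the exponent p such that e^p = x. Raising e to that exponent therefore returns x: e^(ln x) = x.
So the two sides agree for every real x for which both sides are defined.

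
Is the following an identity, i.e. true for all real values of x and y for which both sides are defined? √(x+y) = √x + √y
No, this is NOT an identity.

Claim: √(x+y) = √x + √y.
Test a specific point where both sides are defined: x = 2, y = 3.
LHS = √(x+y) ≈ 2.2361
RHS = √x + √y ≈ 3.1463
Since 2.2361 ≠ 3.1463, the equation fails at this point, so it cannot hold for all real values of x and y for which both sides are defined.
Squaring the right side gives x + 2√(xy) + y, not x + y.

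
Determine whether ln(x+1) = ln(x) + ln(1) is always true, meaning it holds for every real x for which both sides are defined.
Claim: ln(x+1) = ln(x) + ln(1).
Test a specific point where both sides are defined: x = 3/2.
LHS = ln(x+1) ≈ 0.9163
RHS = ln(x) + ln(1) ≈ 0.4055
Since 0.9163 ≠ 0.4055, the equation fails at this point, so it cannot hold for every real x for which both sides are defined.
ln(1) = 0, so the right side is just ln(x), which differs from ln(x+1).

Conclusion: No, this is NOT an identity.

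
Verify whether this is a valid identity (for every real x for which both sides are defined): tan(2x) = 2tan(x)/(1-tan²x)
Claim: tan(2x) = 2tan(x)/(1-tan²x).
Reasoning: tan(2x) = sin(2x)/cos(2x) = 2sin(x)cos(x) / (cos²x - sin²x). Divide numerator and denominator by cos²x: 2tan(x) / (1 - tan²x).
So the two sides agree for every real x for which both sides are defined.

Conclusion: Yes, this is an identity.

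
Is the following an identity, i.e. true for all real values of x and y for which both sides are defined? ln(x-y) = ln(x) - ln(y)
No, this is NOT an identity.

Claim: ln(x-y) = ln(x) - ln(y).
Test a specific point where both sides are defined: x = 3/2, y = 1.
LHS = ln(x-y) ≈ -0.6931
RHS = ln(x) - ln(y) ≈ 0.4055
Since -0.6931 ≠ 0.4055, the equation fails at this point, so it cannot hold for all real values of x and y for which both sides are defined.
ln(x) - ln(y) = ln(x/y), not ln(x-y).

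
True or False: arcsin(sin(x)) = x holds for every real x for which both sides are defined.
Claim: arcsin(sin(x)) = x.
Test a specific point where both sides are defined: x = 3π/4.
LHS = arcsin(sin(x)) ≈ 0.7854
RHS = x ≈ 2.3562
Since 0.7854 ≠ 2.3562, the equation fails at this point, so it cannot hold for every real x for which both sides are defined.
arcsin only returns values in [-π/2, π/2], so arcsin(sin(x)) = x holds only for x in that interval, not for all real x.

Conclusion: False.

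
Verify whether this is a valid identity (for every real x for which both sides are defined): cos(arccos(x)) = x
Yes, this is an identity.

Claim: cos(arccos(x)) = x.
Reasoning: For -1 ≤ x ≤ 1 (where arccos is defined), arccos(x) is by definition an angle whose cosine equals x. Taking the cosine of that angle returns x. (Note the other order, arccos(cos x) = x, is NOT an identity.)
So the two sides agree for every real x for which both sides are defined.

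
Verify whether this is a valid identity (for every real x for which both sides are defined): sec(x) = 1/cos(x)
Claim: sec(x) = 1/cos(x).
Reasoning: sec(x) is by definition the reciprocal of cos(x), wherever cos(x) ≠ 0.
So the two sides agree for every real x for which both sides are defined.

Conclusion: Yes, this is an identity.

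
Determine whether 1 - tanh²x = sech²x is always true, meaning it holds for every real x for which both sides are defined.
Yes, this is an identity.

Claim: 1 - tanh²x = sech²x.
Reasoning: Divide cosh²x - sinh²x = 1 through by cosh²x (never zero): 1 - tanh²x = 1/cosh²x = sech²x.
So the two sides agree for every real x for which both sides are defined.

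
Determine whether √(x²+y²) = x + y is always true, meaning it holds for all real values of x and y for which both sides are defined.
No, this is NOT an identity.

Claim: √(x²+y²) = x + y.
Test a specific point where both sides are defined: x = 5, y = 3/2.
LHS = √(x²+y²) ≈ 5.2202
RHS = x + y ≈ 6.5000
Since 5.2202 ≠ 6.5000, the equation fails at this point, so it cannot hold for all real values of x and y for which both sides are defined.
(x+y)² = x² + 2xy + y², not x² + y², so the square root does not split this way.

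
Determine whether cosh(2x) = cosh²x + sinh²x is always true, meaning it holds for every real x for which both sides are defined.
Claim: cosh(2x) = cosh²x + sinh²x.
Reasoning: cosh²x = (e^(2x) + 2 + e^(-2x))/4 and sinh²x = (e^(2x) - 2 + e^(-2x))/4. Adding gives (2e^(2x) + 2e^(-2x))/4 = (e^(2x) + e^(-2x))/2 = cosh(2x).
So the two sides agree for every real x for which both sides are defined.

Conclusion: Yes, this is an identity.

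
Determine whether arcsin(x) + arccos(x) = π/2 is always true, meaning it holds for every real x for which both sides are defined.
Claim: arcsin(x) + arccos(x) = π/2.
Reasoning: Both sides are defined for -1 ≤ x ≤ 1. Let θ = arcsin(x), so sin θ = x and θ ∈ [-π/2, π/2]. Then cos(π/2 - θ) = sin θ = x and π/2 - θ ∈ [0, π], which is exactly the range of arccos, so arccos(x) = π/2 - θ. Adding: arcsin(x) + arccos(x) = θ + (π/2 - θ) = π/2.
So the two sides agree for every real x for which both sides are defined.

Conclusion: Yes, this is an identity.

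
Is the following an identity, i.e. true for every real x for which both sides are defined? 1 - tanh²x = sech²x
Claim: 1 - tanh²x = sech²x.
Reasoning: Divide cosh²x - sinh²x = 1 through by cosh²x (never zero): 1 - tanh²x = 1/cosh²x = sech²x.
So the two sides agree for every real x for which both sides are defined.

Conclusion: Yes, this is an identity.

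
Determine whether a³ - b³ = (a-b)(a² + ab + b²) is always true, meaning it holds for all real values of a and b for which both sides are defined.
Yes, this is an identity.

Claim: a³ - b³ = (a-b)(a² + ab + b²).
Reasoning: Expand the right side: (a-b)(a² + ab + b²) = a³ + a²b + ab² - a²b - ab² - b³ = a³ - b³ (the middle terms cancel in pairs).
So the two sides agree for all real values of a and b for which both sides are defined.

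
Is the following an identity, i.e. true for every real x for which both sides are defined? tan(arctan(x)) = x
Yes, this is an identity.

Claim: tan(arctan(x)) = x.
Reasoning: For every real x, arctan(x) is by definition the angle in (-π/2, π/2) whose tangent equals x. Taking the tangent of that angle returns x.
So the two sides agree for every real x for which both sides are defined.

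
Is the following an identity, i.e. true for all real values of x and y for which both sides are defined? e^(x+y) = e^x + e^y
No, this is NOT an identity.

Claim: e^(x+y) = e^x + e^y.
Test a specific point where both sides are defined: x = 4, y = -2.
LHS = e^(x+y) ≈ 7.3891
RHS = e^x + e^y ≈ 54.7335
Since 7.3891 ≠ 54.7335, the equation fails at this point, so it cannot hold for all real values of x and y for which both sides are defined.
The correct rule is e^(x+y) = e^x · e^y (a product, not a sum).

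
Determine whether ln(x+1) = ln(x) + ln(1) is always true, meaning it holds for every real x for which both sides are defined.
Claim: ln(x+1) = ln(x) + ln(1).
Test a specific point where both sides are defined: x = 3/2.
LHS = ln(x+1) ≈ 0.9163
RHS = ln(x) + ln(1) ≈ 0.4055
Since 0.9163 ≠ 0.4055, the equation fails at this point, so it cannot hold for every real x for which both sides are defined.
ln(1) = 0, so the right side is just ln(x), which differs from ln(x+1).

Conclusion: No, this is NOT an identity.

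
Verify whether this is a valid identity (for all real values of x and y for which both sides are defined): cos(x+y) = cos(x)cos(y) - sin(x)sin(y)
Yes, this is an identity.

Claim: cos(x+y) = cos(x)cos(y) - sin(x)sin(y).
Reasoning: By Euler's formula e^(i(x+y)) = e^(ix)·e^(iy) = (cos x + i·sin x)(cos y + i·sin y). The real part of the left side is cos(x+y); the real part of the product is cos(x)cos(y) - sin(x)sin(y) (since i·i = -1).
So the two sides agree for all real values of x and y for which both sides are defined.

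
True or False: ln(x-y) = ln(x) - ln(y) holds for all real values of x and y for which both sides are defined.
Claim: ln(x-y) = ln(x) - ln(y).
Test a specific point where both sides are defined: x = 2, y = 3/2.
LHS = ln(x-y) ≈ -0.6931
RHS = ln(x) - ln(y) ≈ 0.2877
Since -0.6931 ≠ 0.2877, the equation fails at this point, so it cannot hold for all real values of x and y for which both sides are defined.
ln(x) - ln(y) = ln(x/y), not ln(x-y).

Conclusion: False.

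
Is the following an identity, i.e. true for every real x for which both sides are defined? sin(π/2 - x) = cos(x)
Claim: sin(π/2 - x) = cos(x).
Reasoning: Use sin(u - v) = sin(u)cos(v) - cos(u)sin(v) with u = π/2, v = x: sin(π/2)cos(x) - cos(π/2)sin(x) = 1·cos(x) - 0·sin(x) = cos(x).
So the two sides agree for every real x for which both sides are defined.

Conclusion: Yes, this is an identity.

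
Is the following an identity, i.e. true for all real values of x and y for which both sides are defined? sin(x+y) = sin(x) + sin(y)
Claim: sin(x+y) = sin(x) + sin(y).
Test a specific point where both sides are defined: x = -π/4, y = π/2.
LHS = sin(x+y) ≈ 0.7071
RHS = sin(x) + sin(y) ≈ 0.2929
Since 0.7071 ≠ 0.2929, the equation fails at this point, so it cannot hold for all real values of x and y for which both sides are defined.
The correct expansion is sin(x+y) = sin(x)cos(y) + cos(x)sin(y); sine is not additive.

Conclusion: No, this is NOT an identity.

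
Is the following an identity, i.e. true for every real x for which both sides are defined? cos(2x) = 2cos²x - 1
Claim: cos(2x) = 2cos²x - 1.
Reasoning: cos(2x) = cos²x - sin²x. Replace sin²x by 1 - cos²x: cos²x - (1 - cos²x) = 2cos²x - 1.
So the two sides agree for every real x for which both sides are defined.

Conclusion: Yes, this is an identity.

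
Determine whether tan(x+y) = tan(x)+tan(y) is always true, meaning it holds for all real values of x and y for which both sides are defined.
Claim: tan(x+y) = tan(x)+tan(y).
Test a specific point where both sides are defined: x = π/3, y = -π/4.
LHS = tan(x+y) ≈ 0.2679
RHS = tan(x)+tan(y) ≈ 0.7321
Since 0.2679 ≠ 0.7321, the equation fails at this point, so it cannot hold for all real values of x and y for which both sides are defined.
The correct formula is tan(x+y) = (tan(x) + tan(y))/(1 - tan(x)tan(y)).

Conclusion: No, this is NOT an identity.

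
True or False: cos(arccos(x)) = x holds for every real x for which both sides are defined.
Claim: cos(arccos(x)) = x.
Reasoning: For -1 ≤ x ≤ 1 (where arccos is defined), arccos(x) is by definition an angle whose cosine equals x. Taking the cosine of that angle returns x. (Note the other order, arccos(cos x) = x, is NOT an identity.)
So the two sides agree for every real x for which both sides are defined.

Conclusion: True.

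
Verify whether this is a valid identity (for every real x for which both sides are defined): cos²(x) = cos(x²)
Claim: cos²(x) = cos(x²).
Test a specific point where both sides are defined: x = 3π/4.
LHS = cos²(x) ≈ 0.5000
RHS = cos(x²) ≈ 0.7442
Since 0.5000 ≠ 0.7442, the equation fails at this point, so it cannot hold for every real x for which both sides are defined.
cos²(x) means (cos x)², squaring the output; cos(x²) squares the input. These are different functions.

Conclusion: No, this is NOT an identity.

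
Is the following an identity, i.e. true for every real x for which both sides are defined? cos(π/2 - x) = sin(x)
Claim: cos(π/2 - x) = sin(x).
Reasoning: Use cos(u - v) = cos(u)cos(v) + sin(u)sin(v) with u = π/2, v = x: cos(π/2)cos(x) + sin(π/2)sin(x) = 0·cos(x) + 1·sin(x) = sin(x).
So the two sides agree for every real x for which both sides are defined.

Conclusion: Yes, this is an identity.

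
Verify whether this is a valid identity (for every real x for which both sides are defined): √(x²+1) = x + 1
No, this is NOT an identity.

Claim: √(x²+1) = x + 1.
Test a specific point where both sides are defined: x = -2.
LHS = √(x²+1) ≈ 2.2361
RHS = x + 1 ≈ -1.0000
Since 2.2361 ≠ -1.0000, the equation fails at this point, so it cannot hold for every real x for which both sides are defined.
(x+1)² = x² + 2x + 1 ≠ x² + 1 unless x = 0.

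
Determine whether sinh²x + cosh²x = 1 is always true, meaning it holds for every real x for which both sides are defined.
No, this is NOT an identity.

Claim: sinh²x + cosh²x = 1.
Test a specific point where both sides are defined: x = -3.
LHS = sinh²x + cosh²x ≈ 201.7156
RHS = 1 ≈ 1.0000
Since 201.7156 ≠ 1.0000, the equation fails at this point, so it cannot hold for every real x for which both sides are defined.
The correct hyperbolic identity is cosh²x - sinh²x = 1 (a difference); the sum sinh²x + cosh²x equals cosh(2x).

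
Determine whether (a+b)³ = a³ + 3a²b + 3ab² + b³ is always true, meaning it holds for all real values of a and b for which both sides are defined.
Claim: (a+b)³ = a³ + 3a²b + 3ab² + b³.
Reasoning: (a+b)³ = (a+b)(a+b)² = (a+b)(a² + 2ab + b²) = a³ + 2a²b + ab² + a²b + 2ab² + b³ = a³ + 3a²b + 3ab² + b³.
So the two sides agree for all real values of a and b for which both sides are defined.

Conclusion: Yes, this is an identity.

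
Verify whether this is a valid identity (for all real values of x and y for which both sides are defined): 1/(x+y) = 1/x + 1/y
No, this is NOT an identity.

Claim: 1/(x+y) = 1/x + 1/y.
Test a specific point where both sides are defined: x = 2, y = 4.
LHS = 1/(x+y) ≈ 0.1667
RHS = 1/x + 1/y ≈ 0.7500
Since 0.1667 ≠ 0.7500, the equation fails at this point, so it cannot hold for all real values of x and y for which both sides are defined.
1/x + 1/y = (x+y)/(xy), which is not 1/(x+y).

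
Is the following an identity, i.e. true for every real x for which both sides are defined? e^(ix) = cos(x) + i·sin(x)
Yes, this is an identity.

Claim: e^(ix) = cos(x) + i·sin(x).
Reasoning: Euler's formula. Expand e^(ix) = Σ (ix)^k / k!. Since i² = -1, the even-k terms are Σ (-1)^m x^(2m)/(2m)! = cos(x) and the odd-k terms are i · Σ (-1)^m x^(2m+1)/(2m+1)! = i·sin(x).
So the two sides agree for every real x for which both sides are defined.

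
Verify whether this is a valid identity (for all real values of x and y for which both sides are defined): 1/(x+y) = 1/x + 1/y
Claim: 1/(x+y) = 1/x + 1/y.
Test a specific point where both sides are defined: x = 3/2, y = -3.
LHS = 1/(x+y) ≈ -0.6667
RHS = 1/x + 1/y ≈ 0.3333
Since -0.6667 ≠ 0.3333, the equation fails at this point, so it cannot hold for all real values of x and y for which both sides are defined.
1/x + 1/y = (x+y)/(xy), which is not 1/(x+y).

Conclusion: No, this is NOT an identity.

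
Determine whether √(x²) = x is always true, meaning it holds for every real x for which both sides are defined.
No, this is NOT an identity.

Claim: √(x²) = x.
Test a specific point where both sides are defined: x = -3.
LHS = √(x²) ≈ 3.0000
RHS = x ≈ -3.0000
Since 3.0000 ≠ -3.0000, the equation fails at this point, so it cannot hold for every real x for which both sides are defined.
√(x²) = |x|, which differs from x whenever x < 0 (both sides are defined for every real x).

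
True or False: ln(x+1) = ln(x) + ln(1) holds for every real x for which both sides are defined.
False.

Claim: ln(x+1) = ln(x) + ln(1).
Test a specific point where both sides are defined: x = 1.
LHS = ln(x+1) ≈ 0.6931
RHS = ln(x) + ln(1) ≈ 0.0000
Since 0.6931 ≠ 0.0000, the equation fails at this point, so it cannot hold for every real x for which both sides are defined.
ln(1) = 0, so the right side is just ln(x), which differs from ln(x+1).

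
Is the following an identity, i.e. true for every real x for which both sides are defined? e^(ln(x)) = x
Claim: e^(ln(x)) = x.
Reasoning: For x > 0, ln(x) is by definition the exponent p such that e^p = x. Raising e to that exponent therefore returns x: e^(ln x) = x.
So the two sides agree for every real x for which both sides are defined.

Conclusion: Yes, this is an identity.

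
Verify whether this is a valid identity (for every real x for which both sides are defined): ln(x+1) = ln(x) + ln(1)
No, this is NOT an identity.

Claim: ln(x+1) = ln(x) + ln(1).
Test a specific point where both sides are defined: x = 4.
LHS = ln(x+1) ≈ 1.6094
RHS = ln(x) + ln(1) ≈ 1.3863
Since 1.6094 ≠ 1.3863, the equation fails at this point, so it cannot hold for every real x for which both sides are defined.
ln(1) = 0, so the right side is just ln(x), which differs from ln(x+1).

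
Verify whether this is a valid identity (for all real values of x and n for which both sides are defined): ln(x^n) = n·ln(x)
Yes, this is an identity.

Claim: ln(x^n) = n·ln(x).
Reasoning: The right side requires x > 0. For x > 0, x^n = (e^(ln x))^n = e^(n·ln x), so taking ln of both sides gives ln(x^n) = n·ln(x).
So the two sides agree for all real values of x and n for which both sides are defined.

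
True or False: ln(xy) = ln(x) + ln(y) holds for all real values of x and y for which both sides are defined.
Claim: ln(xy) = ln(x) + ln(y).
Reasoning: Both sides are simultaneously defined only when x, y > 0. Write x = e^p, y = e^q (p = ln x, q = ln y). Then xy = e^p · e^q = e^(p+q), so ln(xy) = p + q = ln(x) + ln(y).
So the two sides agree for all real values of x and y for which both sides are defined.

Conclusion: True.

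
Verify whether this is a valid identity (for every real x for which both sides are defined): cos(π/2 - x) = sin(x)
Yes, this is an identity.

Claim: cos(π/2 - x) = sin(x).
Reasoning: Use cos(u - v) = cos(u)cos(v) + sin(u)sin(v) with u = π/2, v = x: cos(π/2)cos(x) + sin(π/2)sin(x) = 0·cos(x) + 1·sin(x) = sin(x).
So the two sides agree for every real x for which both sides are defined.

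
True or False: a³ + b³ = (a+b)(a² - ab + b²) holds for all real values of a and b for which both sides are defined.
True.

Claim: a³ + b³ = (a+b)(a² - ab + b²).
Reasoning: Expand the right side: (a+b)(a² - ab + b²) = a³ - a²b + ab² + a²b - ab² + b³ = a³ + b³ (the middle terms cancel in pairs).
So the two sides agree for all real values of a and b for which both sides are defined.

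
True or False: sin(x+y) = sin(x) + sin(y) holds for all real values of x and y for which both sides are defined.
Claim: sin(x+y) = sin(x) + sin(y).
Test a specific point where both sides are defined: x = π/4, y = -π/3.
LHS = sin(x+y) ≈ -0.2588
RHS = sin(x) + sin(y) ≈ -0.1589
Since -0.2588 ≠ -0.1589, the equation fails at this point, so it cannot hold for all real values of x and y for which both sides are defined.
The correct expansion is sin(x+y) = sin(x)cos(y) + cos(x)sin(y); sine is not additive.

Conclusion: False.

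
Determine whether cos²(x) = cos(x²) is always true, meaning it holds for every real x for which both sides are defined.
No, this is NOT an identity.

Claim: cos²(x) = cos(x²).
Test a specific point where both sides are defined: x = π.
LHS = cos²(x) ≈ 1.0000
RHS = cos(x²) ≈ -0.9027
Since 1.0000 ≠ -0.9027, the equation fails at this point, so it cannot hold for every real x for which both sides are defined.
cos²(x) means (cos x)², squaring the output; cos(x²) squares the input. These are different functions.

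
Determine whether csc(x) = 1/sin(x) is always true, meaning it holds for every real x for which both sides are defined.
Claim: csc(x) = 1/sin(x).
Reasoning: csc(x) is by definition the reciprocal of sin(x), wherever sin(x) ≠ 0.
So the two sides agree for every real x for which both sides are defined.

Conclusion: Yes, this is an identity.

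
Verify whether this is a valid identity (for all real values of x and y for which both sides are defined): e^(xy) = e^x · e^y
No, this is NOT an identity.

Claim: e^(xy) = e^x · e^y.
Test a specific point where both sides are defined: x = -2, y = 2.
LHS = e^(xy) ≈ 0.0183
RHS = e^x · e^y ≈ 1.0000
Since 0.0183 ≠ 1.0000, the equation fails at this point, so it cannot hold for all real values of x and y for which both sides are defined.
e^x · e^y = e^(x+y), not e^(xy).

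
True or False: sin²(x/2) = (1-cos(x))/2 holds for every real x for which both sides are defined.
Claim: sin²(x/2) = (1-cos(x))/2.
Reasoning: Use cos(2θ) = 1 - 2sin²θ with θ = x/2: cos(x) = 1 - 2sin²(x/2). Solving for sin²(x/2) gives (1 - cos(x))/2.
So the two sides agree for every real x for which both sides are defined.

Conclusion: True.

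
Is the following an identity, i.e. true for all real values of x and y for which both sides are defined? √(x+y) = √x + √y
No, this is NOT an identity.

Claim: √(x+y) = √x + √y.
Test a specific point where both sides are defined: x = 3/2, y = 1/2.
LHS = √(x+y) ≈ 1.4142
RHS = √x + √y ≈ 1.9319
Since 1.4142 ≠ 1.9319, the equation fails at this point, so it cannot hold for all real values of x and y for which both sides are defined.
Squaring the right side gives x + 2√(xy) + y, not x + y.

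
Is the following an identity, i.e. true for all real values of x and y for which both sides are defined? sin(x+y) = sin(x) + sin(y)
Claim: sin(x+y) = sin(x) + sin(y).
Test a specific point where both sides are defined: x = -π/3, y = 3π/4.
LHS = sin(x+y) ≈ 0.9659
RHS = sin(x) + sin(y) ≈ -0.1589
Since 0.9659 ≠ -0.1589, the equation fails at this point, so it cannot hold for all real values of x and y for which both sides are defined.
The correct expansion is sin(x+y) = sin(x)cos(y) + cos(x)sin(y); sine is not additive.

Conclusion: No, this is NOT an identity.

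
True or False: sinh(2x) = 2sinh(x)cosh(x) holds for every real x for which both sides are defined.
True.

Claim: sinh(2x) = 2sinh(x)cosh(x).
Reasoning: 2sinh(x)cosh(x) = 2 · (e^x - e^-x)/2 · (e^x + e^-x)/2 = (e^(2x) - e^(-2x))/2 = sinh(2x).
So the two sides agree for every real x for which both sides are defined.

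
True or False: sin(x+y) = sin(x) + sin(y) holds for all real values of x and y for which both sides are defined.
Claim: sin(x+y) = sin(x) + sin(y).
Test a specific point where both sides are defined: x = -π/2, y = -π/6.
LHS = sin(x+y) ≈ -0.8660
RHS = sin(x) + sin(y) ≈ -1.5000
Since -0.8660 ≠ -1.5000, the equation fails at this point, so it cannot hold for all real values of x and y for which both sides are defined.
The correct expansion is sin(x+y) = sin(x)cos(y) + cos(x)sin(y); sine is not additive.

Conclusion: False.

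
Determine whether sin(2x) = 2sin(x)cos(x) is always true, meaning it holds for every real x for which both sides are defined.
Yes, this is an identity.

Claim: sin(2x) = 2sin(x)cos(x).
Reasoning: Put y = x in the addition formula sin(x+y) = sin(x)cos(y) + cos(x)sin(y): sin(2x) = sin(x)cos(x) + cos(x)sin(x) = 2sin(x)cos(x).
So the two sides agree for every real x for which both sides are defined.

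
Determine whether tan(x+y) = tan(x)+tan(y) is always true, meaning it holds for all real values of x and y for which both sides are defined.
Claim: tan(x+y) = tan(x)+tan(y).
Test a specific point where both sides are defined: x = 3π/4, y = π/6.
LHS = tan(x+y) ≈ -0.2679
RHS = tan(x)+tan(y) ≈ -0.4226
Since -0.2679 ≠ -0.4226, the equation fails at this point, so it cannot hold for all real values of x and y for which both sides are defined.
The correct formula is tan(x+y) = (tan(x) + tan(y))/(1 - tan(x)tan(y)).

Conclusion: No, this is NOT an identity.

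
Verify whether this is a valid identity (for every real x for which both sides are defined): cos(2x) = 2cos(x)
Claim: cos(2x) = 2cos(x).
Test a specific point where both sides are defined: x = π/6.
LHS = cos(2x) ≈ 0.5000
RHS = 2cos(x) ≈ 1.7321
Since 0.5000 ≠ 1.7321, the equation fails at this point, so it cannot hold for every real x for which both sides are defined.
The correct double-angle formula is cos(2x) = cos²x - sin²x.

Conclusion: No, this is NOT an identity.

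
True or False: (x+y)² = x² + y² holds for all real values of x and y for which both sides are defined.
Claim: (x+y)² = x² + y².
Test a specific point where both sides are defined: x = -2, y = 1.
LHS = (x+y)² ≈ 1.0000
RHS = x² + y² ≈ 5.0000
Since 1.0000 ≠ 5.0000, the equation fails at this point, so it cannot hold for all real values of x and y for which both sides are defined.
The correct expansion is (x+y)² = x² + 2xy + y²; the cross term 2xy is missing.

Conclusion: False.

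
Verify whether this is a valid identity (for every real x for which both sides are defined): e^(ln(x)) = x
Yes, this is an identity.

Claim: e^(ln(x)) = x.
Reasoning: For x > 0, ln(x) is by definition the exponent p such that e^p = x. Raising e to that exponent therefore returns x: e^(ln x) = x.
So the two sides agree for every real x for which both sides are defined.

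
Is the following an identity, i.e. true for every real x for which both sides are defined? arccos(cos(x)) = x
Claim: arccos(cos(x)) = x.
Test a specific point where both sides are defined: x = -π/6.
LHS = arccos(cos(x)) ≈ 0.5236
RHS = x ≈ -0.5236
Since 0.5236 ≠ -0.5236, the equation fails at this point, so it cannot hold for every real x for which both sides are defined.
arccos only returns values in [0, π], so arccos(cos(x)) = x holds only for x in that interval, not for all real x.

Conclusion: No, this is NOT an identity.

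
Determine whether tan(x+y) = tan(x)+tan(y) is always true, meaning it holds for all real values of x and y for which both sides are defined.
No, this is NOT an identity.

Claim: tan(x+y) = tan(x)+tan(y).
Test a specific point where both sides are defined: x = π/4, y = 2π/3.
LHS = tan(x+y) ≈ -0.2679
RHS = tan(x)+tan(y) ≈ -0.7321
Since -0.2679 ≠ -0.7321, the equation fails at this point, so it cannot hold for all real values of x and y for which both sides are defined.
The correct formula is tan(x+y) = (tan(x) + tan(y))/(1 - tan(x)tan(y)).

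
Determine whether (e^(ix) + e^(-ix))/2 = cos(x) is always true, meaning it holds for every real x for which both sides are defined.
Claim: (e^(ix) + e^(-ix))/2 = cos(x).
Reasoning: By Euler's formula e^(ix) = cos(x) + i·sin(x) and e^(-ix) = cos(x) - i·sin(x). Adding cancels the sine terms: e^(ix) + e^(-ix) = 2cos(x); divide by 2.
So the two sides agree for every real x for which both sides are defined.

Conclusion: Yes, this is an identity.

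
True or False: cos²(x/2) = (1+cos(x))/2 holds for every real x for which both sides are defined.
True.

Claim: cos²(x/2) = (1+cos(x))/2.
Reasoning: Use cos(2θ) = 2cos²θ - 1 with θ = x/2: cos(x) = 2cos²(x/2) - 1. Solving for cos²(x/2) gives (1 + cos(x))/2.
So the two sides agree for every real x for which both sides are defined.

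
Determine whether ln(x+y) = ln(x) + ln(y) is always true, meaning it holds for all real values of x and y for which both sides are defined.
No, this is NOT an identity.

Claim: ln(x+y) = ln(x) + ln(y).
Test a specific point where both sides are defined: x = 2, y = 1.
LHS = ln(x+y) ≈ 1.0986
RHS = ln(x) + ln(y) ≈ 0.6931
Since 1.0986 ≠ 0.6931, the equation fails at this point, so it cannot hold for all real values of x and y for which both sides are defined.
ln(x) + ln(y) = ln(xy), not ln(x+y).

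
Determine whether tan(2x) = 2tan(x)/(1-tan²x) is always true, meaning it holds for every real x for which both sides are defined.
Yes, this is an identity.

Claim: tan(2x) = 2tan(x)/(1-tan²x).
Reasoning: tan(2x) = sin(2x)/cos(2x) = 2sin(x)cos(x) / (cos²x - sin²x). Divide numerator and denominator by cos²x: 2tan(x) / (1 - tan²x).
So the two sides agree for every real x for which both sides are defined.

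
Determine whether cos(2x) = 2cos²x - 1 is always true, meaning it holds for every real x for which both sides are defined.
Yes, this is an identity.

Claim: cos(2x) = 2cos²x - 1.
Reasoning: cos(2x) = cos²x - sin²x. Replace sin²x by 1 - cos²x: cos²x - (1 - cos²x) = 2cos²x - 1.
So the two sides agree for every real x for which both sides are defined.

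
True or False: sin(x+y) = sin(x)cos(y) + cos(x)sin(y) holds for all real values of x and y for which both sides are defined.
Claim: sin(x+y) = sin(x)cos(y) + cos(x)sin(y).
Reasoning: By Euler's formula e^(i(x+y)) = e^(ix)·e^(iy) = (cos x + i·sin x)(cos y + i·sin y). The imaginary part of the left side is sin(x+y); the imaginary part of the product is sin(x)cos(y) + cos(x)sin(y).
So the two sides agree for all real values of x and y for which both sides are defined.

Conclusion: True.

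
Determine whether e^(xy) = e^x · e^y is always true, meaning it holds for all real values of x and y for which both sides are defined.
No, this is NOT an identity.

Claim: e^(xy) = e^x · e^y.
Test a specific point where both sides are defined: x = -3, y = -1.
LHS = e^(xy) ≈ 20.0855
RHS = e^x · e^y ≈ 0.0183
Since 20.0855 ≠ 0.0183, the equation fails at this point, so it cannot hold for all real values of x and y for which both sides are defined.
e^x · e^y = e^(x+y), not e^(xy).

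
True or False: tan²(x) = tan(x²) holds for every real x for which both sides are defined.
False.

Claim: tan²(x) = tan(x²).
Test a specific point where both sides are defined: x = 3π/4.
LHS = tan²(x) ≈ 1.0000
RHS = tan(x²) ≈ -0.8977
Since 1.0000 ≠ -0.8977, the equation fails at this point, so it cannot hold for every real x for which both sides are defined.
tan²(x) means (tan x)², squaring the output; tan(x²) squares the input. These are different functions.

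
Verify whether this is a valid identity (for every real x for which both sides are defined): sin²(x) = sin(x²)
No, this is NOT an identity.

Claim: sin²(x) = sin(x²).
Test a specific point where both sides are defined: x = -π/6.
LHS = sin²(x) ≈ 0.2500
RHS = sin(x²) ≈ 0.2707
Since 0.2500 ≠ 0.2707, the equation fails at this point, so it cannot hold for every real x for which both sides are defined.
sin²(x) means (sin x)², squaring the output; sin(x²) squares the input. These are different functions.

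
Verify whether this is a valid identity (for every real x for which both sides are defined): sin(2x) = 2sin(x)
Claim: sin(2x) = 2sin(x).
Test a specific point where both sides are defined: x = -π/3.
LHS = sin(2x) ≈ -0.8660
RHS = 2sin(x) ≈ -1.7321
Since -0.8660 ≠ -1.7321, the equation fails at this point, so it cannot hold for every real x for which both sides are defined.
The correct double-angle formula is sin(2x) = 2sin(x)cos(x).

Conclusion: No, this is NOT an identity.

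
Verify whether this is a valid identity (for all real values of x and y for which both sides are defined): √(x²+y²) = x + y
Claim: √(x²+y²) = x + y.
Test a specific point where both sides are defined: x = 5, y = -1.
LHS = √(x²+y²) ≈ 5.0990
RHS = x + y ≈ 4.0000
Since 5.0990 ≠ 4.0000, the equation fails at this point, so it cannot hold for all real values of x and y for which both sides are defined.
(x+y)² = x² + 2xy + y², not x² + y², so the square root does not split this way.

Conclusion: No, this is NOT an identity.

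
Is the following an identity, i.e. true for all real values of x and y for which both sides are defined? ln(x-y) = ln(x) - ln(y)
Claim: ln(x-y) = ln(x) - ln(y).
Test a specific point where both sides are defined: x = 3/2, y = 1.
LHS = ln(x-y) ≈ -0.6931
RHS = ln(x) - ln(y) ≈ 0.4055
Since -0.6931 ≠ 0.4055, the equation fails at this point, so it cannot hold for all real values of x and y for which both sides are defined.
ln(x) - ln(y) = ln(x/y), not ln(x-y).

Conclusion: No, this is NOT an identity.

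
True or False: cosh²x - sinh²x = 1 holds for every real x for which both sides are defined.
True.

Claim: cosh²x - sinh²x = 1.
Reasoning: With cosh(x) = (e^x + e^-x)/2 and sinh(x) = (e^x - e^-x)/2: cosh²x = (e^(2x) + 2 + e^(-2x))/4 and sinh²x = (e^(2x) - 2 + e^(-2x))/4. Subtracting leaves 4/4 = 1.
So the two sides agree for every real x for which both sides are defined.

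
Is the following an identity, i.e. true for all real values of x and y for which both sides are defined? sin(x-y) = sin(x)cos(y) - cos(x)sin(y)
Yes, this is an identity.

Claim: sin(x-y) = sin(x)cos(y) - cos(x)sin(y).
Reasoning: Replace y by -y in sin(x+y) = sin(x)cos(y) + cos(x)sin(y) and use cos(-y) = cos(y), sin(-y) = -sin(y): sin(x-y) = sin(x)cos(y) - cos(x)sin(y).
So the two sides agree for all real values of x and y for which both sides are defined.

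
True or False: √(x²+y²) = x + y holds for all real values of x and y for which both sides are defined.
Claim: √(x²+y²) = x + y.
Test a specific point where both sides are defined: x = 1, y = -1.
LHS = √(x²+y²) ≈ 1.4142
RHS = x + y ≈ 0.0000
Since 1.4142 ≠ 0.0000, the equation fails at this point, so it cannot hold for all real values of x and y for which both sides are defined.
(x+y)² = x² + 2xy + y², not x² + y², so the square root does not split this way.

Conclusion: False.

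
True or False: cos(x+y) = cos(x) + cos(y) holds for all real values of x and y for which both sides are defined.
False.

Claim: cos(x+y) = cos(x) + cos(y).
Test a specific point where both sides are defined: x = 2π/3, y = π/6.
LHS = cos(x+y) ≈ -0.8660
RHS = cos(x) + cos(y) ≈ 0.3660
Since -0.8660 ≠ 0.3660, the equation fails at this point, so it cannot hold for all real values of x and y for which both sides are defined.
The correct expansion is cos(x+y) = cos(x)cos(y) - sin(x)sin(y); cosine is not additive.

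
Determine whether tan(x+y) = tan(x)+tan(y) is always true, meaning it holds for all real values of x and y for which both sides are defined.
Claim: tan(x+y) = tan(x)+tan(y).
Test a specific point where both sides are defined: x = -π/4, y = -π/6.
LHS = tan(x+y) ≈ -3.7321
RHS = tan(x)+tan(y) ≈ -1.5774
Since -3.7321 ≠ -1.5774, the equation fails at this point, so it cannot hold for all real values of x and y for which both sides are defined.
The correct formula is tan(x+y) = (tan(x) + tan(y))/(1 - tan(x)tan(y)).

Conclusion: No, this is NOT an identity.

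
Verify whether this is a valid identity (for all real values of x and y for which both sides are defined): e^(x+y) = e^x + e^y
Claim: e^(x+y) = e^x + e^y.
Test a specific point where both sides are defined: x = -2, y = 3.
LHS = e^(x+y) ≈ 2.7183
RHS = e^x + e^y ≈ 20.2209
Since 2.7183 ≠ 20.2209, the equation fails at this point, so it cannot hold for all real values of x and y for which both sides are defined.
The correct rule is e^(x+y) = e^x · e^y (a product, not a sum).

Conclusion: No, this is NOT an identity.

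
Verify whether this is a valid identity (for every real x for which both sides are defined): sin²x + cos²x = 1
Yes, this is an identity.

Claim: sin²x + cos²x = 1.
Reasoning: The point (cos x, sin x) lies on the unit circle X² + Y² = 1, so cos²x + sin²x = 1 for every real x.
So the two sides agree for every real x for which both sides are defined.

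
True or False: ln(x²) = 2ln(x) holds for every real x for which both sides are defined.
Claim: ln(x²) = 2ln(x).
Reasoning: The right side requires x > 0. For x > 0, x² = (e^(ln x))² = e^(2ln x), so ln(x²) = 2ln(x). (For x < 0 the right side is undefined, so those values are outside the claim.)
So the two sides agree for every real x for which both sides are defined.

Conclusion: True.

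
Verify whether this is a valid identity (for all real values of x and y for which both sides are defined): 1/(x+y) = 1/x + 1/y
Claim: 1/(x+y) = 1/x + 1/y.
Test a specific point where both sides are defined: x = 3, y = 3.
LHS = 1/(x+y) ≈ 0.1667
RHS = 1/x + 1/y ≈ 0.6667
Since 0.1667 ≠ 0.6667, the equation fails at this point, so it cannot hold for all real values of x and y for which both sides are defined.
1/x + 1/y = (x+y)/(xy), which is not 1/(x+y).

Conclusion: No, this is NOT an identity.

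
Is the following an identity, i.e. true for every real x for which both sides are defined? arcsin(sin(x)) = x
Claim: arcsin(sin(x)) = x.
Test a specific point where both sides are defined: x = π.
LHS = arcsin(sin(x)) ≈ 0.0000
RHS = x ≈ 3.1416
Since 0.0000 ≠ 3.1416, the equation fails at this point, so it cannot hold for every real x for which both sides are defined.
arcsin only returns values in [-π/2, π/2], so arcsin(sin(x)) = x holds only for x in that interval, not for all real x.

Conclusion: No, this is NOT an identity.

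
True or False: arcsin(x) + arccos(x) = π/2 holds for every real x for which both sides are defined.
True.

Claim: arcsin(x) + arccos(x) = π/2.
Reasoning: Both sides are defined for -1 ≤ x ≤ 1. Let θ = arcsin(x), so sin θ = x and θ ∈ [-π/2, π/2]. Then cos(π/2 - θ) = sin θ = x and π/2 - θ ∈ [0, π], which is exactly the range of arccos, so arccos(x) = π/2 - θ. Adding: arcsin(x) + arccos(x) = θ + (π/2 - θ) = π/2.
So the two sides agree for every real x for which both sides are defined.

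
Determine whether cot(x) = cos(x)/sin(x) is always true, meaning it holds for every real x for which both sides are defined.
Yes, this is an identity.

Claim: cot(x) = cos(x)/sin(x).
Reasoning: cot(x) is defined as 1/tan(x) = 1/(sin(x)/cos(x)) = cos(x)/sin(x), wherever sin(x) ≠ 0.
So the two sides agree for every real x for which both sides are defined.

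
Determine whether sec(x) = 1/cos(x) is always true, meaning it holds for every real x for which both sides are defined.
Yes, this is an identity.

Claim: sec(x) = 1/cos(x).
Reasoning: sec(x) is by definition the reciprocal of cos(x), wherever cos(x) ≠ 0.
So the two sides agree for every real x for which both sides are defined.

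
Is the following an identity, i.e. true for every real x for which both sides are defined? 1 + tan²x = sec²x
Yes, this is an identity.

Claim: 1 + tan²x = sec²x.
Reasoning: Start from sin²x + cos²x = 1 and divide every term by cos²x (allowed wherever tan x and sec x are defined): tan²x + 1 = 1/cos²x = sec²x.
So the two sides agree for every real x for which both sides are defined.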